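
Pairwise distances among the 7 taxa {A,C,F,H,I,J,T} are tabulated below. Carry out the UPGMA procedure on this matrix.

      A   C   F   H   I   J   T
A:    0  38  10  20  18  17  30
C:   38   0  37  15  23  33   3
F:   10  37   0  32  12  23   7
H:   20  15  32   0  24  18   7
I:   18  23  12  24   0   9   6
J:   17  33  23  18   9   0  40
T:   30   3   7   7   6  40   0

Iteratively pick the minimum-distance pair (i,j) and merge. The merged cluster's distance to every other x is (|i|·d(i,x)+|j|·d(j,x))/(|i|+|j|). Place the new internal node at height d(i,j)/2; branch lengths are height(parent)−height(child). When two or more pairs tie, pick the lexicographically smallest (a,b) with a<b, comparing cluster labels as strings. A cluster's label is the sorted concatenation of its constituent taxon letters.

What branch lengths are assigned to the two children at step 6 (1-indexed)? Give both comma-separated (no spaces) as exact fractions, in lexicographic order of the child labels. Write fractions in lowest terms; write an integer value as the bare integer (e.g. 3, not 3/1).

49/12,22/3

1. join C+T (d=3) ⇒ CT; edges |C|=3/2, |T|=3/2
  updated: d(A,CT)=34, d(CT,F)=22, d(CT,H)=11, d(CT,I)=29/2, d(CT,J)=73/2
2. join I+J (d=9) ⇒ IJ; edges |I|=9/2, |J|=9/2
  updated: d(A,IJ)=35/2, d(CT,IJ)=51/2, d(F,IJ)=35/2, d(H,IJ)=21
3. join A+F (d=10) ⇒ AF; edges |A|=5, |F|=5
  updated: d(AF,CT)=28, d(AF,H)=26, d(AF,IJ)=35/2
4. join CT+H (d=11) ⇒ CHT; edges |CT|=4, |H|=11/2
  updated: d(AF,CHT)=82/3, d(CHT,IJ)=24
5. join AF+IJ (d=35/2) ⇒ AFIJ; edges |AF|=15/4, |IJ|=17/4
  updated: d(AFIJ,CHT)=77/3
6. join AFIJ+CHT (d=77/3) ⇒ ACFHIJT; edges |AFIJ|=49/12, |CHT|=22/3
final tree: (((A:5,F:5):15/4,(I:9/2,J:9/2):17/4):49/12,((C:3/2,T:3/2):4,H:11/2):22/3)
total length: 611/12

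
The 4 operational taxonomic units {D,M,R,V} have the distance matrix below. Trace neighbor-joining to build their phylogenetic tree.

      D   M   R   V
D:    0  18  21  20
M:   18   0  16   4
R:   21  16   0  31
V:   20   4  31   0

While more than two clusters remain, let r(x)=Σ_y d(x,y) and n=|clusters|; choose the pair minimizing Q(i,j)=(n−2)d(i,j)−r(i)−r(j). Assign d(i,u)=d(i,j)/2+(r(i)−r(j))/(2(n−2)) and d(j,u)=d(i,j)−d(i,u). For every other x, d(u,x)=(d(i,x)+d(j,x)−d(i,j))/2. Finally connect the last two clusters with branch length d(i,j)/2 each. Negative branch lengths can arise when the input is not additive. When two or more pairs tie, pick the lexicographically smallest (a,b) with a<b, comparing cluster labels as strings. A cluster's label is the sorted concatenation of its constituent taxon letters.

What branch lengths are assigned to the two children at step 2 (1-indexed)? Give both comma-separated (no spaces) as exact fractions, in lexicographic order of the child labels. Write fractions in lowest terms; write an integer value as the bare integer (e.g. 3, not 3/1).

35/4,-9/4

step 1: merge (D,R) at d=21, Q=-85; branch lengths D→33/4, R→51/4; new cluster DR
  updated: d(DR,M)=13/2, d(DR,V)=15
step 2: merge (DR,M) at d=13/2, Q=-51/2; branch lengths DR→35/4, M→-9/4; new cluster DMR
  updated: d(DMR,V)=25/4
step 3: merge (DMR,V) at d=25/4; branch lengths DMR→25/8, V→25/8; new cluster DMRV
final tree: (((D:33/4,R:51/4):35/4,M:-9/4):25/8,V:25/8)
total length: 135/4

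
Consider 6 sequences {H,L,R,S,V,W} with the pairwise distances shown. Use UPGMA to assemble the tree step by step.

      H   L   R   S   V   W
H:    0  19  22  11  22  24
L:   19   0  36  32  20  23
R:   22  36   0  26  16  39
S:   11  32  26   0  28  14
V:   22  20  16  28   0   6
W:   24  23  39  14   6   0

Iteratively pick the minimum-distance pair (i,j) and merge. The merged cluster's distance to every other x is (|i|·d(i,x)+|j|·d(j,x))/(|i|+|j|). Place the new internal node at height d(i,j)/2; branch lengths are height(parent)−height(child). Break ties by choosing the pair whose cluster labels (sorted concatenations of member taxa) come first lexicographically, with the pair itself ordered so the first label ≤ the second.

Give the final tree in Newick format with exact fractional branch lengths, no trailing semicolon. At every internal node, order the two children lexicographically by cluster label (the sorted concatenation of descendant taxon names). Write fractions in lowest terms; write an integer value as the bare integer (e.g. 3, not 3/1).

(((H:11/2,S:11/2):73/12,(L:43/4,(V:3,W:3):31/4):5/6):139/60,R:139/10)

step 1: merge (V,W) at d=6; branch lengths V→3, W→3; new cluster VW
  updated: d(H,VW)=23, d(L,VW)=43/2, d(R,VW)=55/2, d(S,VW)=21
step 2: merge (H,S) at d=11; branch lengths H→11/2, S→11/2; new cluster HS
  updated: d(HS,L)=51/2, d(HS,R)=24, d(HS,VW)=22
step 3: merge (L,VW) at d=43/2; branch lengths L→43/4, VW→31/4; new cluster LVW
  updated: d(HS,LVW)=139/6, d(LVW,R)=91/3
step 4: merge (HS,LVW) at d=139/6; branch lengths HS→73/12, LVW→5/6; new cluster HLSVW
  updated: d(HLSVW,R)=139/5
step 5: merge (HLSVW,R) at d=139/5; branch lengths HLSVW→139/60, R→139/10; new cluster HLRSVW
final tree: (((H:11/2,S:11/2):73/12,(L:43/4,(V:3,W:3):31/4):5/6):139/60,R:139/10)
total length: 1759/30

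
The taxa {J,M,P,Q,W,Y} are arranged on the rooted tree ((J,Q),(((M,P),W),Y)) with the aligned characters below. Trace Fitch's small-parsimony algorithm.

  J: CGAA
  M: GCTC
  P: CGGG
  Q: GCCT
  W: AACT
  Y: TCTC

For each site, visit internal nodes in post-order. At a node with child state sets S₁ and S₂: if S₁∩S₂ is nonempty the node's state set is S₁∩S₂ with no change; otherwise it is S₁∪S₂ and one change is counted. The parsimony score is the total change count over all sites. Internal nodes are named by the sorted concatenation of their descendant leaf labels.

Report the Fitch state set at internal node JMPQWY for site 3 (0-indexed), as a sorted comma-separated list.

A,C,T

site 0, node JQ: J={C} ∪ Q={G} → {C,G} (+1)
site 0, node MP: M={G} ∪ P={C} → {C,G} (+1)
site 0, node MPW: MP={C,G} ∪ W={A} → {A,C,G} (+1)
site 0, node MPWY: MPW={A,C,G} ∪ Y={T} → {A,C,G,T} (+1)
site 0, node JMPQWY: JQ={C,G} ∩ MPWY={A,C,G,T} → {C,G} (+0)
site 1, node JQ: J={G} ∪ Q={C} → {C,G} (+1)
site 1, node MP: M={C} ∪ P={G} → {C,G} (+1)
site 1, node MPW: MP={C,G} ∪ W={A} → {A,C,G} (+1)
site 1, node MPWY: MPW={A,C,G} ∩ Y={C} → {C} (+0)
site 1, node JMPQWY: JQ={C,G} ∩ MPWY={C} → {C} (+0)
site 2, node JQ: J={A} ∪ Q={C} → {A,C} (+1)
site 2, node MP: M={T} ∪ P={G} → {G,T} (+1)
site 2, node MPW: MP={G,T} ∪ W={C} → {C,G,T} (+1)
site 2, node MPWY: MPW={C,G,T} ∩ Y={T} → {T} (+0)
site 2, node JMPQWY: JQ={A,C} ∪ MPWY={T} → {A,C,T} (+1)
site 3, node JQ: J={A} ∪ Q={T} → {A,T} (+1)
site 3, node MP: M={C} ∪ P={G} → {C,G} (+1)
site 3, node MPW: MP={C,G} ∪ W={T} → {C,G,T} (+1)
site 3, node MPWY: MPW={C,G,T} ∩ Y={C} → {C} (+0)
site 3, node JMPQWY: JQ={A,T} ∪ MPWY={C} → {A,C,T} (+1)
per-site changes: [4, 3, 4, 4]; total = 15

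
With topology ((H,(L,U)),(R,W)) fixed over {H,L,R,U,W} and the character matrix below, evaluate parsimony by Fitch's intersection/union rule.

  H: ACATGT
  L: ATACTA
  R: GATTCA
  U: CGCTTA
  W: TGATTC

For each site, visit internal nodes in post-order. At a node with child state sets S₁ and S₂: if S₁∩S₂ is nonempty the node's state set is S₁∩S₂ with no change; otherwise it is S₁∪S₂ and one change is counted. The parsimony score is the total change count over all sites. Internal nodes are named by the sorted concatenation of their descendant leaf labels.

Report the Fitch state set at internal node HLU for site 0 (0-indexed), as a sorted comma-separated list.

LU@0: {A} ∪ {C} = {A,C} (union, +1)
HLU@0: {A} ∩ {A,C} = {A} (intersection, +0)
RW@0: {G} ∪ {T} = {G,T} (union, +1)
HLRUW@0: {A} ∪ {G,T} = {A,G,T} (union, +1)
LU@1: {T} ∪ {G} = {G,T} (union, +1)
HLU@1: {C} ∪ {G,T} = {C,G,T} (union, +1)
RW@1: {A} ∪ {G} = {A,G} (union, +1)
HLRUW@1: {C,G,T} ∩ {A,G} = {G} (intersection, +0)
LU@2: {A} ∪ {C} = {A,C} (union, +1)
HLU@2: {A} ∩ {A,C} = {A} (intersection, +0)
RW@2: {T} ∪ {A} = {A,T} (union, +1)
HLRUW@2: {A} ∩ {A,T} = {A} (intersection, +0)
LU@3: {C} ∪ {T} = {C,T} (union, +1)
HLU@3: {T} ∩ {C,T} = {T} (intersection, +0)
RW@3: {T} ∩ {T} = {T} (intersection, +0)
HLRUW@3: {T} ∩ {T} = {T} (intersection, +0)
LU@4: {T} ∩ {T} = {T} (intersection, +0)
HLU@4: {G} ∪ {T} = {G,T} (union, +1)
RW@4: {C} ∪ {T} = {C,T} (union, +1)
HLRUW@4: {G,T} ∩ {C,T} = {T} (intersection, +0)
LU@5: {A} ∩ {A} = {A} (intersection, +0)
HLU@5: {T} ∪ {A} = {A,T} (union, +1)
RW@5: {A} ∪ {C} = {A,C} (union, +1)
HLRUW@5: {A,T} ∩ {A,C} = {A} (intersection, +0)
per-site changes: [3, 3, 2, 1, 2, 2]; total = 13

A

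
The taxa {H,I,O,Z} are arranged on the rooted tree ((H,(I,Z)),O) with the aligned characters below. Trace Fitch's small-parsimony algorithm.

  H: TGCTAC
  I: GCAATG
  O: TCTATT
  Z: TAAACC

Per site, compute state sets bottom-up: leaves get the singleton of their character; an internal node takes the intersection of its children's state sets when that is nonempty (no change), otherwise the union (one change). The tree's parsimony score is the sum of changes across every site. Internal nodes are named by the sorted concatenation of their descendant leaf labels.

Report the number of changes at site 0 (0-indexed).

site 0, node IZ: I={G} ∪ Z={T} → {G,T} (+1)
site 0, node HIZ: H={T} ∩ IZ={G,T} → {T} (+0)
site 0, node HIOZ: HIZ={T} ∩ O={T} → {T} (+0)
site 1, node IZ: I={C} ∪ Z={A} → {A,C} (+1)
site 1, node HIZ: H={G} ∪ IZ={A,C} → {A,C,G} (+1)
site 1, node HIOZ: HIZ={A,C,G} ∩ O={C} → {C} (+0)
site 2, node IZ: I={A} ∩ Z={A} → {A} (+0)
site 2, node HIZ: H={C} ∪ IZ={A} → {A,C} (+1)
site 2, node HIOZ: HIZ={A,C} ∪ O={T} → {A,C,T} (+1)
site 3, node IZ: I={A} ∩ Z={A} → {A} (+0)
site 3, node HIZ: H={T} ∪ IZ={A} → {A,T} (+1)
site 3, node HIOZ: HIZ={A,T} ∩ O={A} → {A} (+0)
site 4, node IZ: I={T} ∪ Z={C} → {C,T} (+1)
site 4, node HIZ: H={A} ∪ IZ={C,T} → {A,C,T} (+1)
site 4, node HIOZ: HIZ={A,C,T} ∩ O={T} → {T} (+0)
site 5, node IZ: I={G} ∪ Z={C} → {C,G} (+1)
site 5, node HIZ: H={C} ∩ IZ={C,G} → {C} (+0)
site 5, node HIOZ: HIZ={C} ∪ O={T} → {C,T} (+1)
per-site changes: [1, 2, 2, 1, 2, 2]; total = 10

1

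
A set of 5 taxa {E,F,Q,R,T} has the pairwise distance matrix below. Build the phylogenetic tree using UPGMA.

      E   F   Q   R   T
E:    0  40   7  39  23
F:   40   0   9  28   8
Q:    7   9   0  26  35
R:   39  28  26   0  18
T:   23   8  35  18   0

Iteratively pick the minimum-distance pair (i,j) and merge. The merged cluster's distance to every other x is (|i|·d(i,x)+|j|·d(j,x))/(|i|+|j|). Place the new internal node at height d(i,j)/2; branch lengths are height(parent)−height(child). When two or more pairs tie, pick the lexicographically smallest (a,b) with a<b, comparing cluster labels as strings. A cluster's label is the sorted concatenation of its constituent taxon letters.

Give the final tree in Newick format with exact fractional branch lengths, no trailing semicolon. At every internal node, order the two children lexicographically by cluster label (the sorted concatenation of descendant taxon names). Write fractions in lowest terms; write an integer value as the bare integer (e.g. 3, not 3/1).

1. join E+Q (d=7) ⇒ EQ; edges |E|=7/2, |Q|=7/2
  updated: d(EQ,F)=49/2, d(EQ,R)=65/2, d(EQ,T)=29
2. join F+T (d=8) ⇒ FT; edges |F|=4, |T|=4
  updated: d(EQ,FT)=107/4, d(FT,R)=23
3. join FT+R (d=23) ⇒ FRT; edges |FT|=15/2, |R|=23/2
  updated: d(EQ,FRT)=86/3
4. join EQ+FRT (d=86/3) ⇒ EFQRT; edges |EQ|=65/6, |FRT|=17/6
final tree: ((E:7/2,Q:7/2):65/6,((F:4,T:4):15/2,R:23/2):17/6)
total length: 143/3

((E:7/2,Q:7/2):65/6,((F:4,T:4):15/2,R:23/2):17/6)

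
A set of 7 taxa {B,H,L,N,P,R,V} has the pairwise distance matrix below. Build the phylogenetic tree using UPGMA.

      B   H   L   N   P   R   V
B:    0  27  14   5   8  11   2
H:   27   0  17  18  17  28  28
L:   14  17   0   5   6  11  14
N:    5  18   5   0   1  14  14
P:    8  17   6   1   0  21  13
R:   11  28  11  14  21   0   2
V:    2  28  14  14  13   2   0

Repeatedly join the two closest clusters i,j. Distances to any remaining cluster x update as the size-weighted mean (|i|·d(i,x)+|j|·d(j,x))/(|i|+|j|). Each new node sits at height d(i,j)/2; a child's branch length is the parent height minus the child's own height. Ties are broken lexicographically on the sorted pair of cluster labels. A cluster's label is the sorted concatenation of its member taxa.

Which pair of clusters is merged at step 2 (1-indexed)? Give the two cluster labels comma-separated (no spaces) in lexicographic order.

B,V

1. join N+P (d=1) ⇒ NP; edges |N|=1/2, |P|=1/2
  updated: d(B,NP)=13/2, d(H,NP)=35/2, d(L,NP)=11/2, d(NP,R)=35/2, d(NP,V)=27/2
2. join B+V (d=2) ⇒ BV; edges |B|=1, |V|=1
  updated: d(BV,H)=55/2, d(BV,L)=14, d(BV,NP)=10, d(BV,R)=13/2
3. join L+NP (d=11/2) ⇒ LNP; edges |L|=11/4, |NP|=9/4
  updated: d(BV,LNP)=34/3, d(H,LNP)=52/3, d(LNP,R)=46/3
4. join BV+R (d=13/2) ⇒ BRV; edges |BV|=9/4, |R|=13/4
  updated: d(BRV,H)=83/3, d(BRV,LNP)=38/3
5. join BRV+LNP (d=38/3) ⇒ BLNPRV; edges |BRV|=37/12, |LNP|=43/12
  updated: d(BLNPRV,H)=45/2
6. join BLNPRV+H (d=45/2) ⇒ BHLNPRV; edges |BLNPRV|=59/12, |H|=45/4
final tree: ((((B:1,V:1):9/4,R:13/4):37/12,(L:11/4,(N:1/2,P:1/2):9/4):43/12):59/12,H:45/4)
total length: 109/3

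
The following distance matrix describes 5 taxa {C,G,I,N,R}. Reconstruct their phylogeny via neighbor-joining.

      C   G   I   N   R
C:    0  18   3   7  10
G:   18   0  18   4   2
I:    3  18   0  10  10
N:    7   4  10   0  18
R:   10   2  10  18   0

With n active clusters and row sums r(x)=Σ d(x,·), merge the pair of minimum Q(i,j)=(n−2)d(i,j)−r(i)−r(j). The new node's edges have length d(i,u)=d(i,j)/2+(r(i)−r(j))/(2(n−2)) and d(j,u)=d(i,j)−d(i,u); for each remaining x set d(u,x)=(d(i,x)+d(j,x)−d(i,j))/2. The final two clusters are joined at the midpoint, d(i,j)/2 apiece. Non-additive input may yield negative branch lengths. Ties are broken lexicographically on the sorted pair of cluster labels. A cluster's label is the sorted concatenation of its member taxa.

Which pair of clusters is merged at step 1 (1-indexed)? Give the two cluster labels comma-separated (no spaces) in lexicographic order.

iteration 1: select G,R (d=2, Q=-76); attach at lengths (4/3, 2/3); label the merged cluster GR
  updated: d(C,GR)=13, d(GR,I)=13, d(GR,N)=10
iteration 2: select C,I (d=3, Q=-43); attach at lengths (3/4, 9/4); label the merged cluster CI
  updated: d(CI,GR)=23/2, d(CI,N)=7
iteration 3: select CI,GR (d=23/2, Q=-57/2); attach at lengths (17/4, 29/4); label the merged cluster CGIR
  updated: d(CGIR,N)=11/4
iteration 4: select CGIR,N (d=11/4); attach at lengths (11/8, 11/8); label the merged cluster CGINR
final tree: (((C:3/4,I:9/4):17/4,(G:4/3,R:2/3):29/4):11/8,N:11/8)
total length: 77/4

G,R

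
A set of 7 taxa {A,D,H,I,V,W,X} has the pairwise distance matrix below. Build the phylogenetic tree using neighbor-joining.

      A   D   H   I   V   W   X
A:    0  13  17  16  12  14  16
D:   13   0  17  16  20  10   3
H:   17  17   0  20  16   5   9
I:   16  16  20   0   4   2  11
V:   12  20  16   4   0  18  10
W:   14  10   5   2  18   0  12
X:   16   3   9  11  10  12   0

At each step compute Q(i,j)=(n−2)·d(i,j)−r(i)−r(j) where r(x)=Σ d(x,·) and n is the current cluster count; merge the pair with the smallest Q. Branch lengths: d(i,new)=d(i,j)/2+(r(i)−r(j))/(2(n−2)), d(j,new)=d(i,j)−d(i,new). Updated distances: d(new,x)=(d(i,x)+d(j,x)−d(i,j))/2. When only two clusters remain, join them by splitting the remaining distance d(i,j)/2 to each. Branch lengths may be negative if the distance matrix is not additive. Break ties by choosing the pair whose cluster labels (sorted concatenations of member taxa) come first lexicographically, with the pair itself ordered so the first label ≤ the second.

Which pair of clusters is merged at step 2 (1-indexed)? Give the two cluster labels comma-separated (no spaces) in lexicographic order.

D,X

iteration 1: select I,V (d=4, Q=-129); attach at lengths (9/10, 31/10); label the merged cluster IV
  updated: d(A,IV)=12, d(D,IV)=16, d(H,IV)=16, d(IV,W)=8, d(IV,X)=17/2
iteration 2: select D,X (d=3, Q=-191/2); attach at lengths (45/16, 3/16); label the merged cluster DX
  updated: d(A,DX)=13, d(DX,H)=23/2, d(DX,IV)=43/4, d(DX,W)=19/2
iteration 3: select H,W (d=5, Q=-71); attach at lengths (14/3, 1/3); label the merged cluster HW
  updated: d(A,HW)=13, d(DX,HW)=8, d(HW,IV)=19/2
iteration 4: select A,IV (d=12, Q=-185/4); attach at lengths (119/16, 73/16); label the merged cluster AIV
  updated: d(AIV,DX)=47/8, d(AIV,HW)=21/4
iteration 5: select AIV,DX (d=47/8, Q=-153/8); attach at lengths (25/16, 69/16); label the merged cluster ADIVX
  updated: d(ADIVX,HW)=59/16
iteration 6: select ADIVX,HW (d=59/16); attach at lengths (59/32, 59/32); label the merged cluster ADHIVWX
final tree: (((A:119/16,(I:9/10,V:31/10):73/16):25/16,(D:45/16,X:3/16):69/16):59/32,(H:14/3,W:1/3):59/32)
total length: 537/16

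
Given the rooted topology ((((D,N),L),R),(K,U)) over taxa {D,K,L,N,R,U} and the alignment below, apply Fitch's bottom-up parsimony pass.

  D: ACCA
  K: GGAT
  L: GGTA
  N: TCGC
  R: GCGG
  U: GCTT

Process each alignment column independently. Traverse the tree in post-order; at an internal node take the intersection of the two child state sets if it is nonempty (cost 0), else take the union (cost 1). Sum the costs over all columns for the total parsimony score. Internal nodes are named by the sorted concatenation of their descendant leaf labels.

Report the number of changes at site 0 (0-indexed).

2

site 0, node DN: D={A} ∪ N={T} → {A,T} (+1)
site 0, node DLN: DN={A,T} ∪ L={G} → {A,G,T} (+1)
site 0, node DLNR: DLN={A,G,T} ∩ R={G} → {G} (+0)
site 0, node KU: K={G} ∩ U={G} → {G} (+0)
site 0, node DKLNRU: DLNR={G} ∩ KU={G} → {G} (+0)
site 1, node DN: D={C} ∩ N={C} → {C} (+0)
site 1, node DLN: DN={C} ∪ L={G} → {C,G} (+1)
site 1, node DLNR: DLN={C,G} ∩ R={C} → {C} (+0)
site 1, node KU: K={G} ∪ U={C} → {C,G} (+1)
site 1, node DKLNRU: DLNR={C} ∩ KU={C,G} → {C} (+0)
site 2, node DN: D={C} ∪ N={G} → {C,G} (+1)
site 2, node DLN: DN={C,G} ∪ L={T} → {C,G,T} (+1)
site 2, node DLNR: DLN={C,G,T} ∩ R={G} → {G} (+0)
site 2, node KU: K={A} ∪ U={T} → {A,T} (+1)
site 2, node DKLNRU: DLNR={G} ∪ KU={A,T} → {A,G,T} (+1)
site 3, node DN: D={A} ∪ N={C} → {A,C} (+1)
site 3, node DLN: DN={A,C} ∩ L={A} → {A} (+0)
site 3, node DLNR: DLN={A} ∪ R={G} → {A,G} (+1)
site 3, node KU: K={T} ∩ U={T} → {T} (+0)
site 3, node DKLNRU: DLNR={A,G} ∪ KU={T} → {A,G,T} (+1)
per-site changes: [2, 2, 4, 3]; total = 11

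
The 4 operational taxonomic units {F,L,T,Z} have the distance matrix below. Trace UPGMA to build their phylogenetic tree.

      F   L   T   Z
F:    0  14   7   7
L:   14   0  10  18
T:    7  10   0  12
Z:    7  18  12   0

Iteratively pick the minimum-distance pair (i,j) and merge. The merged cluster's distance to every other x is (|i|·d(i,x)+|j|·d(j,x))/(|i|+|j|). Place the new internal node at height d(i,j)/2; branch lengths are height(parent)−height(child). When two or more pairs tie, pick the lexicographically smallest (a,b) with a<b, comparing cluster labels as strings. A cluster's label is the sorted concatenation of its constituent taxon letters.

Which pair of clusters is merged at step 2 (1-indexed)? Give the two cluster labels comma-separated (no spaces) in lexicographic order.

1. join F+T (d=7) ⇒ FT; edges |F|=7/2, |T|=7/2
  updated: d(FT,L)=12, d(FT,Z)=19/2
2. join FT+Z (d=19/2) ⇒ FTZ; edges |FT|=5/4, |Z|=19/4
  updated: d(FTZ,L)=14
3. join FTZ+L (d=14) ⇒ FLTZ; edges |FTZ|=9/4, |L|=7
final tree: (((F:7/2,T:7/2):5/4,Z:19/4):9/4,L:7)
total length: 89/4

FT,Z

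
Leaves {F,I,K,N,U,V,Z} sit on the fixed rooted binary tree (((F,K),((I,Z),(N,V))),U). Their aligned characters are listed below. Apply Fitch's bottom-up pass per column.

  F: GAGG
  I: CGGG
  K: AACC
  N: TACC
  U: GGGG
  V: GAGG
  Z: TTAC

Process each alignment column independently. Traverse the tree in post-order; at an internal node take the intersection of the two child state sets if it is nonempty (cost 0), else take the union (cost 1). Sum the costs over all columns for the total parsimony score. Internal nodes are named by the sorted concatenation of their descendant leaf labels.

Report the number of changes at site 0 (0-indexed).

[col 0] FK: children F:{G}, K:{A} ∪→ {A,G}; cost 1
[col 0] IZ: children I:{C}, Z:{T} ∪→ {C,T}; cost 1
[col 0] NV: children N:{T}, V:{G} ∪→ {G,T}; cost 1
[col 0] INVZ: children IZ:{C,T}, NV:{G,T} ∩→ {T}; cost 0
[col 0] FIKNVZ: children FK:{A,G}, INVZ:{T} ∪→ {A,G,T}; cost 1
[col 0] FIKNUVZ: children FIKNVZ:{A,G,T}, U:{G} ∩→ {G}; cost 0
[col 1] FK: children F:{A}, K:{A} ∩→ {A}; cost 0
[col 1] IZ: children I:{G}, Z:{T} ∪→ {G,T}; cost 1
[col 1] NV: children N:{A}, V:{A} ∩→ {A}; cost 0
[col 1] INVZ: children IZ:{G,T}, NV:{A} ∪→ {A,G,T}; cost 1
[col 1] FIKNVZ: children FK:{A}, INVZ:{A,G,T} ∩→ {A}; cost 0
[col 1] FIKNUVZ: children FIKNVZ:{A}, U:{G} ∪→ {A,G}; cost 1
[col 2] FK: children F:{G}, K:{C} ∪→ {C,G}; cost 1
[col 2] IZ: children I:{G}, Z:{A} ∪→ {A,G}; cost 1
[col 2] NV: children N:{C}, V:{G} ∪→ {C,G}; cost 1
[col 2] INVZ: children IZ:{A,G}, NV:{C,G} ∩→ {G}; cost 0
[col 2] FIKNVZ: children FK:{C,G}, INVZ:{G} ∩→ {G}; cost 0
[col 2] FIKNUVZ: children FIKNVZ:{G}, U:{G} ∩→ {G}; cost 0
[col 3] FK: children F:{G}, K:{C} ∪→ {C,G}; cost 1
[col 3] IZ: children I:{G}, Z:{C} ∪→ {C,G}; cost 1
[col 3] NV: children N:{C}, V:{G} ∪→ {C,G}; cost 1
[col 3] INVZ: children IZ:{C,G}, NV:{C,G} ∩→ {C,G}; cost 0
[col 3] FIKNVZ: children FK:{C,G}, INVZ:{C,G} ∩→ {C,G}; cost 0
[col 3] FIKNUVZ: children FIKNVZ:{C,G}, U:{G} ∩→ {G}; cost 0
per-site changes: [4, 3, 3, 3]; total = 13

4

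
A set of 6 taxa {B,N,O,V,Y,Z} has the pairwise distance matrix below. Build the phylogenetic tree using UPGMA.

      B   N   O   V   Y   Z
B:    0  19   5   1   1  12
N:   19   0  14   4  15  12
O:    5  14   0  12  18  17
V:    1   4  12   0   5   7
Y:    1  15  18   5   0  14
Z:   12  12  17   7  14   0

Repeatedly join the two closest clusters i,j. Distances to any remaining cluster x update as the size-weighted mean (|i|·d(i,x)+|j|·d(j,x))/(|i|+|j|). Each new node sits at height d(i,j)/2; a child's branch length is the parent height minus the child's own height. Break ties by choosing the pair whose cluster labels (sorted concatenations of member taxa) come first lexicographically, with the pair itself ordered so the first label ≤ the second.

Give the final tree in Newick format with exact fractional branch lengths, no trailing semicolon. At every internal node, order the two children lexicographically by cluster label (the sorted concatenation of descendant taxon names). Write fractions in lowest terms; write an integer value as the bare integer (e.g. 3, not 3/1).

iteration 1: select B,V (d=1); attach at lengths (1/2, 1/2); label the merged cluster BV
  updated: d(BV,N)=23/2, d(BV,O)=17/2, d(BV,Y)=3, d(BV,Z)=19/2
iteration 2: select BV,Y (d=3); attach at lengths (1, 3/2); label the merged cluster BVY
  updated: d(BVY,N)=38/3, d(BVY,O)=35/3, d(BVY,Z)=11
iteration 3: select BVY,Z (d=11); attach at lengths (4, 11/2); label the merged cluster BVYZ
  updated: d(BVYZ,N)=25/2, d(BVYZ,O)=13
iteration 4: select BVYZ,N (d=25/2); attach at lengths (3/4, 25/4); label the merged cluster BNVYZ
  updated: d(BNVYZ,O)=66/5
iteration 5: select BNVYZ,O (d=66/5); attach at lengths (7/20, 33/5); label the merged cluster BNOVYZ
final tree: (((((B:1/2,V:1/2):1,Y:3/2):4,Z:11/2):3/4,N:25/4):7/20,O:33/5)
total length: 539/20

(((((B:1/2,V:1/2):1,Y:3/2):4,Z:11/2):3/4,N:25/4):7/20,O:33/5)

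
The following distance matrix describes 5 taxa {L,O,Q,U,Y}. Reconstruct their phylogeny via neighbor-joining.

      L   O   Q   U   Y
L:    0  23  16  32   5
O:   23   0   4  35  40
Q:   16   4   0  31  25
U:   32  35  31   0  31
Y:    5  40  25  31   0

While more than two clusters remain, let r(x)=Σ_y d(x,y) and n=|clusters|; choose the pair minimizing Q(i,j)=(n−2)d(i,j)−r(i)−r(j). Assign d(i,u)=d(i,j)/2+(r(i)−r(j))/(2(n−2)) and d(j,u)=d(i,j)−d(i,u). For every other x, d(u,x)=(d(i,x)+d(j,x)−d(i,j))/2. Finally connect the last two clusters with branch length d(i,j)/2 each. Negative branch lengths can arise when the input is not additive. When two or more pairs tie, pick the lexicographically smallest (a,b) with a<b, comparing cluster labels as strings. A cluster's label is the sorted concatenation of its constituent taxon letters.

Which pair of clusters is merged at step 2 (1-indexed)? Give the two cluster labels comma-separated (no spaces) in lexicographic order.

1. join O+Q (d=4, Q=-166) ⇒ OQ; edges |O|=19/3, |Q|=-7/3
  updated: d(L,OQ)=35/2, d(OQ,U)=31, d(OQ,Y)=61/2
2. join L+Y (d=5, Q=-111) ⇒ LY; edges |L|=-1/2, |Y|=11/2
  updated: d(LY,OQ)=43/2, d(LY,U)=29
3. join LY+OQ (d=43/2, Q=-163/2) ⇒ LOQY; edges |LY|=39/4, |OQ|=47/4
  updated: d(LOQY,U)=77/4
4. join LOQY+U (d=77/4) ⇒ LOQUY; edges |LOQY|=77/8, |U|=77/8
final tree: (((L:-1/2,Y:11/2):39/4,(O:19/3,Q:-7/3):47/4):77/8,U:77/8)
total length: 199/4

L,Y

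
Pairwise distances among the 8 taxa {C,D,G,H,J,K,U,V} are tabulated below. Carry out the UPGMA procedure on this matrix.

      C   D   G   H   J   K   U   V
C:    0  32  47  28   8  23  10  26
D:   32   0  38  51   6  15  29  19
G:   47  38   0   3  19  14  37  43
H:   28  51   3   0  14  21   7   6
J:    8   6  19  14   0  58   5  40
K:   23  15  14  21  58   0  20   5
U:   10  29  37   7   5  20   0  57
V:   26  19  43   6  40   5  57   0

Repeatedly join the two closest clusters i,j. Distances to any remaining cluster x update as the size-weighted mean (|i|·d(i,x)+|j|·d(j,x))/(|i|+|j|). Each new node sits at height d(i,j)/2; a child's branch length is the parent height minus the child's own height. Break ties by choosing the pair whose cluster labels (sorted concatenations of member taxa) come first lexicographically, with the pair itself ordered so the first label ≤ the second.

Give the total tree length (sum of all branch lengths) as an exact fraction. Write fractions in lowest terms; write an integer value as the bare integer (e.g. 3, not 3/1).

631/10

iteration 1: select G,H (d=3); attach at lengths (3/2, 3/2); label the merged cluster GH
  updated: d(C,GH)=75/2, d(D,GH)=89/2, d(GH,J)=33/2, d(GH,K)=35/2, d(GH,U)=22, d(GH,V)=49/2
iteration 2: select J,U (d=5); attach at lengths (5/2, 5/2); label the merged cluster JU
  updated: d(C,JU)=9, d(D,JU)=35/2, d(GH,JU)=77/4, d(JU,K)=39, d(JU,V)=97/2
iteration 3: select K,V (d=5); attach at lengths (5/2, 5/2); label the merged cluster KV
  updated: d(C,KV)=49/2, d(D,KV)=17, d(GH,KV)=21, d(JU,KV)=175/4
iteration 4: select C,JU (d=9); attach at lengths (9/2, 2); label the merged cluster CJU
  updated: d(CJU,D)=67/3, d(CJU,GH)=76/3, d(CJU,KV)=112/3
iteration 5: select D,KV (d=17); attach at lengths (17/2, 6); label the merged cluster DKV
  updated: d(CJU,DKV)=97/3, d(DKV,GH)=173/6
iteration 6: select CJU,GH (d=76/3); attach at lengths (49/6, 67/6); label the merged cluster CGHJU
  updated: d(CGHJU,DKV)=464/15
iteration 7: select CGHJU,DKV (d=464/15); attach at lengths (14/5, 209/30); label the merged cluster CDGHJKUV
final tree: (((C:9/2,(J:5/2,U:5/2):2):49/6,(G:3/2,H:3/2):67/6):14/5,(D:17/2,(K:5/2,V:5/2):6):209/30)
total length: 631/10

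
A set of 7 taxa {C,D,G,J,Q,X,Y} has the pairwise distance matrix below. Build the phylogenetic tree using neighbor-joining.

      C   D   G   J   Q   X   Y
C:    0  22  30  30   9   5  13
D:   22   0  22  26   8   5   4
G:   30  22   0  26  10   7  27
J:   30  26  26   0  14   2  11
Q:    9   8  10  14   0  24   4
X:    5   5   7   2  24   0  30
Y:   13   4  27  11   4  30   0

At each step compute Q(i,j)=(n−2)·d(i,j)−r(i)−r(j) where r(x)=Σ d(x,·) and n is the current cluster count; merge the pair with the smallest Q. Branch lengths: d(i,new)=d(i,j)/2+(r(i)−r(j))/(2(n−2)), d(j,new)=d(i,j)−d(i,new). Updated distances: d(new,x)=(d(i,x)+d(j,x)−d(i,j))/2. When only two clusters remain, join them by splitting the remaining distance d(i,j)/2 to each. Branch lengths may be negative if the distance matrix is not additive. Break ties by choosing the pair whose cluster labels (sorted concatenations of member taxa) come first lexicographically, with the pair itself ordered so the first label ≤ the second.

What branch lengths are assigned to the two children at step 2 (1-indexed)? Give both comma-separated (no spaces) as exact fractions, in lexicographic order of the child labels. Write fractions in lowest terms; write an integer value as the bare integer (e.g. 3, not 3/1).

1. join J+X (d=2, Q=-172) ⇒ JX; edges |J|=23/5, |X|=-13/5
  updated: d(C,JX)=33/2, d(D,JX)=29/2, d(G,JX)=31/2, d(JX,Q)=18, d(JX,Y)=39/2
2. join G+JX (d=31/2, Q=-253/2) ⇒ GJX; edges |G|=165/16, |JX|=83/16
  updated: d(C,GJX)=31/2, d(D,GJX)=21/2, d(GJX,Q)=25/4, d(GJX,Y)=31/2
3. join D+Y (d=4, Q=-69) ⇒ DY; edges |D|=10/3, |Y|=2/3
  updated: d(C,DY)=31/2, d(DY,GJX)=11, d(DY,Q)=4
4. join C+GJX (d=31/2, Q=-167/4) ⇒ CGJX; edges |C|=153/16, |GJX|=95/16
  updated: d(CGJX,DY)=11/2, d(CGJX,Q)=-1/8
5. join CGJX+DY (d=11/2, Q=-75/8) ⇒ CDGJXY; edges |CGJX|=11/16, |DY|=77/16
  updated: d(CDGJXY,Q)=-13/16
6. join CDGJXY+Q (d=-13/16) ⇒ CDGJQXY; edges |CDGJXY|=-13/32, |Q|=-13/32
final tree: (((C:153/16,(G:165/16,(J:23/5,X:-13/5):83/16):95/16):11/16,(D:10/3,Y:2/3):77/16):-13/32,Q:-13/32)
total length: 667/16

165/16,83/16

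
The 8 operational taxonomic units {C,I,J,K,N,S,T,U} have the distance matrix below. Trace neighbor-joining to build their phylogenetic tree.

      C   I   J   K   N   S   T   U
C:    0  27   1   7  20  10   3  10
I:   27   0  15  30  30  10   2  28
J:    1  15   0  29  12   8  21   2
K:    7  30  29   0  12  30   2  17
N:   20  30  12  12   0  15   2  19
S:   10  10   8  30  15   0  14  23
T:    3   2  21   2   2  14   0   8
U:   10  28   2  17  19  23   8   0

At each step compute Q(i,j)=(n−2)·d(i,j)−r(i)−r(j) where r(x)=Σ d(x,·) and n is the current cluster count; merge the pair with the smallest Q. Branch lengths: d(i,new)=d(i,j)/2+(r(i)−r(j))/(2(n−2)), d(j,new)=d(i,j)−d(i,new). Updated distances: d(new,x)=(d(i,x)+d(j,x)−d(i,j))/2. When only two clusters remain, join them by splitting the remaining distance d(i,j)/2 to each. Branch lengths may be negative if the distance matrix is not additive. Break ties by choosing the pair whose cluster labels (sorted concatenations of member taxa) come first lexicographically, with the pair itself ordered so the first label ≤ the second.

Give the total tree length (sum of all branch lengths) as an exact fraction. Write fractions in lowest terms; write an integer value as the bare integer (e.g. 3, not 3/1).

1275/32

step 1: merge (I,S) at d=10, Q=-192; branch lengths I→23/3, S→7/3; new cluster IS
  updated: d(C,IS)=27/2, d(IS,J)=13/2, d(IS,K)=25, d(IS,N)=35/2, d(IS,T)=3, d(IS,U)=41/2
step 2: merge (J,U) at d=2, Q=-138; branch lengths J→1/2, U→3/2; new cluster JU
  updated: d(C,JU)=9/2, d(IS,JU)=25/2, d(JU,K)=22, d(JU,N)=29/2, d(JU,T)=27/2
step 3: merge (C,JU) at d=9/2, Q=-97; branch lengths C→-1/8, JU→37/8; new cluster CJU
  updated: d(CJU,IS)=43/4, d(CJU,K)=49/4, d(CJU,N)=15, d(CJU,T)=6
step 4: merge (CJU,IS) at d=43/4, Q=-68; branch lengths CJU→10/3, IS→89/12; new cluster CIJSU
  updated: d(CIJSU,K)=53/4, d(CIJSU,N)=87/8, d(CIJSU,T)=-7/8
step 5: merge (CIJSU,T) at d=-7/8, Q=-225/8; branch lengths CIJSU→147/32, T→-175/32; new cluster CIJSTU
  updated: d(CIJSTU,K)=129/16, d(CIJSTU,N)=55/8
step 6: merge (CIJSTU,K) at d=129/16, Q=-431/16; branch lengths CIJSTU→47/32, K→211/32; new cluster CIJKSTU
  updated: d(CIJKSTU,N)=173/32
step 7: merge (CIJKSTU,N) at d=173/32; branch lengths CIJKSTU→173/64, N→173/64; new cluster CIJKNSTU
final tree: (((((C:-1/8,(J:1/2,U:3/2):37/8):10/3,(I:23/3,S:7/3):89/12):147/32,T:-175/32):47/32,K:211/32):173/64,N:173/64)
total length: 1275/32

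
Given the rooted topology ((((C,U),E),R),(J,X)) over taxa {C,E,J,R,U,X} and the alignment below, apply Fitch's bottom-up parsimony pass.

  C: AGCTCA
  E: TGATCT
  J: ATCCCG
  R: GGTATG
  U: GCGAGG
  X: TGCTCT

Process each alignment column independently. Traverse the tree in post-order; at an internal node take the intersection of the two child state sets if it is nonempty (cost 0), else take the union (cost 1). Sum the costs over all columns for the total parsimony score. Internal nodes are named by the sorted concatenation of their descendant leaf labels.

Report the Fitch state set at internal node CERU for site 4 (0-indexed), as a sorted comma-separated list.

C,T

[col 0] CU: children C:{A}, U:{G} ∪→ {A,G}; cost 1
[col 0] CEU: children CU:{A,G}, E:{T} ∪→ {A,G,T}; cost 1
[col 0] CERU: children CEU:{A,G,T}, R:{G} ∩→ {G}; cost 0
[col 0] JX: children J:{A}, X:{T} ∪→ {A,T}; cost 1
[col 0] CEJRUX: children CERU:{G}, JX:{A,T} ∪→ {A,G,T}; cost 1
[col 1] CU: children C:{G}, U:{C} ∪→ {C,G}; cost 1
[col 1] CEU: children CU:{C,G}, E:{G} ∩→ {G}; cost 0
[col 1] CERU: children CEU:{G}, R:{G} ∩→ {G}; cost 0
[col 1] JX: children J:{T}, X:{G} ∪→ {G,T}; cost 1
[col 1] CEJRUX: children CERU:{G}, JX:{G,T} ∩→ {G}; cost 0
[col 2] CU: children C:{C}, U:{G} ∪→ {C,G}; cost 1
[col 2] CEU: children CU:{C,G}, E:{A} ∪→ {A,C,G}; cost 1
[col 2] CERU: children CEU:{A,C,G}, R:{T} ∪→ {A,C,G,T}; cost 1
[col 2] JX: children J:{C}, X:{C} ∩→ {C}; cost 0
[col 2] CEJRUX: children CERU:{A,C,G,T}, JX:{C} ∩→ {C}; cost 0
[col 3] CU: children C:{T}, U:{A} ∪→ {A,T}; cost 1
[col 3] CEU: children CU:{A,T}, E:{T} ∩→ {T}; cost 0
[col 3] CERU: children CEU:{T}, R:{A} ∪→ {A,T}; cost 1
[col 3] JX: children J:{C}, X:{T} ∪→ {C,T}; cost 1
[col 3] CEJRUX: children CERU:{A,T}, JX:{C,T} ∩→ {T}; cost 0
[col 4] CU: children C:{C}, U:{G} ∪→ {C,G}; cost 1
[col 4] CEU: children CU:{C,G}, E:{C} ∩→ {C}; cost 0
[col 4] CERU: children CEU:{C}, R:{T} ∪→ {C,T}; cost 1
[col 4] JX: children J:{C}, X:{C} ∩→ {C}; cost 0
[col 4] CEJRUX: children CERU:{C,T}, JX:{C} ∩→ {C}; cost 0
[col 5] CU: children C:{A}, U:{G} ∪→ {A,G}; cost 1
[col 5] CEU: children CU:{A,G}, E:{T} ∪→ {A,G,T}; cost 1
[col 5] CERU: children CEU:{A,G,T}, R:{G} ∩→ {G}; cost 0
[col 5] JX: children J:{G}, X:{T} ∪→ {G,T}; cost 1
[col 5] CEJRUX: children CERU:{G}, JX:{G,T} ∩→ {G}; cost 0
per-site changes: [4, 2, 3, 3, 2, 3]; total = 17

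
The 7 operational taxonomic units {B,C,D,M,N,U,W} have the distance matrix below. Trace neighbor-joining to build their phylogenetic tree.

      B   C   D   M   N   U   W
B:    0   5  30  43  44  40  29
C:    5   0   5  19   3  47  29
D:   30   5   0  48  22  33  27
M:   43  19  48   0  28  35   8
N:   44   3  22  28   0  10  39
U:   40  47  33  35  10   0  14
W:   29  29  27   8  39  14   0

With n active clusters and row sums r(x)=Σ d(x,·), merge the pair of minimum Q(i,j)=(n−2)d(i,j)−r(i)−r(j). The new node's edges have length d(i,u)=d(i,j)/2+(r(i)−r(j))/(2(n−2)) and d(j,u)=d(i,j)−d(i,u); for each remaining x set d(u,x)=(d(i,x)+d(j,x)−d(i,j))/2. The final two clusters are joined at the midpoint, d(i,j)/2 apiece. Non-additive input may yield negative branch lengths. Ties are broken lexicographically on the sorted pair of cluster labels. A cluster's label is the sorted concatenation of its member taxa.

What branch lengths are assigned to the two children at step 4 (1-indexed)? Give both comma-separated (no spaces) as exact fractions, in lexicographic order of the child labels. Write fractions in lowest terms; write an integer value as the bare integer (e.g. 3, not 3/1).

step 1: merge (M,W) at d=8, Q=-287; branch lengths M→15/2, W→1/2; new cluster MW
  updated: d(B,MW)=32, d(C,MW)=20, d(D,MW)=67/2, d(MW,N)=59/2, d(MW,U)=41/2
step 2: merge (N,U) at d=10, Q=-219; branch lengths N→-1/4, U→41/4; new cluster NU
  updated: d(B,NU)=37, d(C,NU)=20, d(D,NU)=45/2, d(MW,NU)=20
step 3: merge (MW,NU) at d=20, Q=-145; branch lengths MW→11, NU→9; new cluster MNUW
  updated: d(B,MNUW)=49/2, d(C,MNUW)=10, d(D,MNUW)=18
step 4: merge (B,C) at d=5, Q=-139/2; branch lengths B→99/8, C→-59/8; new cluster BC
  updated: d(BC,D)=15, d(BC,MNUW)=59/4
step 5: merge (BC,D) at d=15, Q=-191/4; branch lengths BC→47/8, D→73/8; new cluster BCD
  updated: d(BCD,MNUW)=71/8
step 6: merge (BCD,MNUW) at d=71/8; branch lengths BCD→71/16, MNUW→71/16; new cluster BCDMNUW
final tree: (((B:99/8,C:-59/8):47/8,D:73/8):71/16,((M:15/2,W:1/2):11,(N:-1/4,U:41/4):9):71/16)
total length: 535/8

99/8,-59/8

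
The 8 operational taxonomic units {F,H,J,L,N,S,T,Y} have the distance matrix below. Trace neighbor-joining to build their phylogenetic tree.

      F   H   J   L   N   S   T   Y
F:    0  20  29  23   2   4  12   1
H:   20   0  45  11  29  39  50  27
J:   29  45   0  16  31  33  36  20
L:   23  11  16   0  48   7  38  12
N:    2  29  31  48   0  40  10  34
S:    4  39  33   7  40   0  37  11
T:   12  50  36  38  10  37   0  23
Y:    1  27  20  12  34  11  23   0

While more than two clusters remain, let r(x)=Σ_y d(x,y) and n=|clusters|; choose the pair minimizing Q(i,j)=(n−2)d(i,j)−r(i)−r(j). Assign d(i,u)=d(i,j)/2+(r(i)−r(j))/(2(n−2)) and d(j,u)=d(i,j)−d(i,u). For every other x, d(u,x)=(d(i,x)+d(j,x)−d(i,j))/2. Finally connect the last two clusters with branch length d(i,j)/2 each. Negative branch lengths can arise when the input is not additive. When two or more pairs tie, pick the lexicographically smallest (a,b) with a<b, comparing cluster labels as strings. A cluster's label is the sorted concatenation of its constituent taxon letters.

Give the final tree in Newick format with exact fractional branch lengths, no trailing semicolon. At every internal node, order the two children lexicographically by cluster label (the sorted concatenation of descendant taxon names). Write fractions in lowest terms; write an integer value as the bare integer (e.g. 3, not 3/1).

1. join N+T (d=10, Q=-340) ⇒ NT; edges |N|=4, |T|=6
  updated: d(F,NT)=2, d(H,NT)=69/2, d(J,NT)=57/2, d(L,NT)=38, d(NT,S)=67/2, d(NT,Y)=47/2
2. join F+NT (d=2, Q=-229) ⇒ FNT; edges |F|=-71/10, |NT|=91/10
  updated: d(FNT,H)=105/4, d(FNT,J)=111/4, d(FNT,L)=59/2, d(FNT,S)=71/4, d(FNT,Y)=45/4
3. join H+L (d=11, Q=-719/4) ⇒ HL; edges |H|=467/32, |L|=-115/32
  updated: d(FNT,HL)=179/8, d(HL,J)=25, d(HL,S)=35/2, d(HL,Y)=14
4. join HL+J (d=25, Q=-877/8) ⇒ HJL; edges |HL|=385/48, |J|=815/48
  updated: d(FNT,HJL)=201/16, d(HJL,S)=51/4, d(HJL,Y)=9/2
5. join FNT+S (d=71/4, Q=-761/16) ⇒ FNST; edges |FNT|=569/64, |S|=567/64
  updated: d(FNST,HJL)=121/32, d(FNST,Y)=9/4
6. join FNST+HJL (d=121/32, Q=-337/32) ⇒ FHJLNST; edges |FNST|=49/64, |HJL|=193/64
  updated: d(FHJLNST,Y)=95/64
7. join FHJLNST+Y (d=95/64) ⇒ FHJLNSTY; edges |FHJLNST|=95/128, |Y|=95/128
final tree: ((((F:-71/10,(N:4,T:6):91/10):569/64,S:567/64):49/64,((H:467/32,L:-115/32):385/48,J:815/48):193/64):95/128,Y:95/128)
total length: 4545/64

((((F:-71/10,(N:4,T:6):91/10):569/64,S:567/64):49/64,((H:467/32,L:-115/32):385/48,J:815/48):193/64):95/128,Y:95/128)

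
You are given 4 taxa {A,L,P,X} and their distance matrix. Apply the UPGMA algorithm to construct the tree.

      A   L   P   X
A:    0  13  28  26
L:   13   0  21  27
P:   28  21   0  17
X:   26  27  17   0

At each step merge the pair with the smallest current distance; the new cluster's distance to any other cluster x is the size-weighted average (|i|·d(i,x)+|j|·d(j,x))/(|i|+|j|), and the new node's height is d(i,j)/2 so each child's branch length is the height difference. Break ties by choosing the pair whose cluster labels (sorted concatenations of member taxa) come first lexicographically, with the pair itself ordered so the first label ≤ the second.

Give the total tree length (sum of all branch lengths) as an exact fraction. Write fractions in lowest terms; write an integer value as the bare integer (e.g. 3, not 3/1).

1. join A+L (d=13) ⇒ AL; edges |A|=13/2, |L|=13/2
  updated: d(AL,P)=49/2, d(AL,X)=53/2
2. join P+X (d=17) ⇒ PX; edges |P|=17/2, |X|=17/2
  updated: d(AL,PX)=51/2
3. join AL+PX (d=51/2) ⇒ ALPX; edges |AL|=25/4, |PX|=17/4
final tree: ((A:13/2,L:13/2):25/4,(P:17/2,X:17/2):17/4)
total length: 81/2

81/2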